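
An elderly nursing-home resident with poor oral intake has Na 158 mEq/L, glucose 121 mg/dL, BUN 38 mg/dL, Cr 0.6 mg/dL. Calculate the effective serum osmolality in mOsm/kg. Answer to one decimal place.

322.7 mOsm/kg

Effective osmolality excludes urea (freely permeant across cell membranes):
2·Na + glucose/18
= 2·158 + 121/18
= 316 + 6.72
= 322.72 mOsm/kg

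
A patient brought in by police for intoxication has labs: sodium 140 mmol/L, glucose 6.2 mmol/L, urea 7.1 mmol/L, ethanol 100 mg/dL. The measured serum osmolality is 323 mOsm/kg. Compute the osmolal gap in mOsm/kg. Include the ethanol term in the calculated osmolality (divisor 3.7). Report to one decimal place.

Calculated osmolality = 2·Na + glucose + urea + ethanol/3.7
= 2·140 + 6.2 + 7.1 + 100/3.7
= 280 + 6.20 + 7.10 + 27.03
= 320.33 mOsm/kg ≈ 320.3 mOsm/kg
Osmolar gap = measured − calculated = 323 − 320.3 = 2.7 mOsm/kg

2.7 mOsm/kg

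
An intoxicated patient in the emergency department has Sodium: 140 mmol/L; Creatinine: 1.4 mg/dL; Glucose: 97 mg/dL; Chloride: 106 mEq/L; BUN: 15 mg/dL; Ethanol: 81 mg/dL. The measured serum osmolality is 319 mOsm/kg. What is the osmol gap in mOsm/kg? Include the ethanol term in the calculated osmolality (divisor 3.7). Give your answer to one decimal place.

Calculated osmolality = 2·Na + glucose/18 + BUN/2.8 + ethanol/3.7
= 2·140 + 97/18 + 15/2.8 + 81/3.7
= 280 + 5.39 + 5.36 + 21.89
= 312.64 mOsm/kg ≈ 312.6 mOsm/kg
Osmolar gap = measured − calculated = 319 − 312.6 = 6.4 mOsm/kg

6.4 mOsm/kg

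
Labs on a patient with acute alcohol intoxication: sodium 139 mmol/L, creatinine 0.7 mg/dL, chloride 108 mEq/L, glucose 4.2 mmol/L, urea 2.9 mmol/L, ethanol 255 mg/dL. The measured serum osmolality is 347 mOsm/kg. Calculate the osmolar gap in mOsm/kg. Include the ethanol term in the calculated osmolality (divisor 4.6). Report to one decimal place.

6.5 mOsm/kg

Calculated osmolality = 2·Na + glucose + urea + ethanol/4.6
= 2·139 + 4.2 + 2.9 + 255/4.6
= 278 + 4.20 + 2.90 + 55.43
= 340.53 mOsm/kg ≈ 340.5 mOsm/kg
Osmolar gap = measured − calculated = 347 − 340.5 = 6.5 mOsm/kg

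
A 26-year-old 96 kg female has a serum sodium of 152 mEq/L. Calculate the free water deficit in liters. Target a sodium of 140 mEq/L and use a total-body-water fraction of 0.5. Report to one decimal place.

4.1 L

TBW = 0.5 · 96 = 48 L
Free water deficit = TBW · (Na/140 − 1)
= 48 · (152/140 − 1)
= 48 · 0.0857
= 4.11 L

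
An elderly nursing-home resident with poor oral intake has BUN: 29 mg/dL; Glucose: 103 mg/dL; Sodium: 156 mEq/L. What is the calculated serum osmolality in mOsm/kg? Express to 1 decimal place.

Calculated osmolality = 2·Na + glucose/18 + BUN/2.8
= 2·156 + 103/18 + 29/2.8
= 312 + 5.72 + 10.36
= 328.08 mOsm/kg

328.1 mOsm/kg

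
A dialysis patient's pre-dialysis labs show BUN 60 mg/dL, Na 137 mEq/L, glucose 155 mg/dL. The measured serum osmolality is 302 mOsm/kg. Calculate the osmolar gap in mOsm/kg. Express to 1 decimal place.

-2.0 mOsm/kg

Calculated osmolality = 2·Na + glucose/18 + BUN/2.8
= 2·137 + 155/18 + 60/2.8
= 274 + 8.61 + 21.43
= 304.04 mOsm/kg ≈ 304.0 mOsm/kg
Osmolar gap = measured − calculated = 302 − 304.0 = -2.0 mOsm/kg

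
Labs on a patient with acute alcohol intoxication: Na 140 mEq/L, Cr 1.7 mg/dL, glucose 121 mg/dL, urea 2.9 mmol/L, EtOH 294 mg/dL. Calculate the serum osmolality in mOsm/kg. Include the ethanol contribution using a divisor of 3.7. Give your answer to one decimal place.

369.1 mOsm/kg

Calculated osmolality = 2·Na + glucose/18 + urea + ethanol/3.7
= 2·140 + 121/18 + 2.9 + 294/3.7
= 280 + 6.72 + 2.90 + 79.46
= 369.08 mOsm/kg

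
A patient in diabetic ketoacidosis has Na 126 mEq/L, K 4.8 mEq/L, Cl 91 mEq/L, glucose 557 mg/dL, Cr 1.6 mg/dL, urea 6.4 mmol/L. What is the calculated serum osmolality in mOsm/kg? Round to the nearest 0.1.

289.3 mOsm/kg

Calculated osmolality = 2·Na + glucose/18 + urea
= 2·126 + 557/18 + 6.4
= 252 + 30.94 + 6.40
= 289.34 mOsm/kg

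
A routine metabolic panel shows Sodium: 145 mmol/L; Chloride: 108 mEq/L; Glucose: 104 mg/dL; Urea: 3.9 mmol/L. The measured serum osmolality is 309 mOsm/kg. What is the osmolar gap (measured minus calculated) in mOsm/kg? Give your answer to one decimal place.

9.3 mOsm/kg

Calculated osmolality = 2·Na + glucose/18 + urea
= 2·145 + 104/18 + 3.9
= 290 + 5.78 + 3.90
= 299.68 mOsm/kg ≈ 299.7 mOsm/kg
Osmolar gap = measured − calculated = 309 − 299.7 = 9.3 mOsm/kg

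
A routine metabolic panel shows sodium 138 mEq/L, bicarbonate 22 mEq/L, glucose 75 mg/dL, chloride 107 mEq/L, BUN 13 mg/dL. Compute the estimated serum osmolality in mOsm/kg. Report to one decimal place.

284.8 mOsm/kg

Calculated osmolality = 2·Na + glucose/18 + BUN/2.8
= 2·138 + 75/18 + 13/2.8
= 276 + 4.17 + 4.64
= 284.81 mOsm/kg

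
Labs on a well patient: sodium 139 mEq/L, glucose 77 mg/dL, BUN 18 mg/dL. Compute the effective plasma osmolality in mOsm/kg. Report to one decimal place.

282.3 mOsm/kg

Effective osmolality excludes urea (freely permeant across cell membranes):
2·Na + glucose/18
= 2·139 + 77/18
= 278 + 4.28
= 282.28 mOsm/kg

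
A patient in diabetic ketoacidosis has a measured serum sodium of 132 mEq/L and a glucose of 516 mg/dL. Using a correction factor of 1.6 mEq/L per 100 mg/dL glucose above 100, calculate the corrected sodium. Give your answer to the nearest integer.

139 mEq/L

Corrected Na = measured Na + 1.6 · (glucose − 100)/100
= 132 + 1.6 · (516 − 100)/100
= 132 + 6.7
= 138.7 mEq/L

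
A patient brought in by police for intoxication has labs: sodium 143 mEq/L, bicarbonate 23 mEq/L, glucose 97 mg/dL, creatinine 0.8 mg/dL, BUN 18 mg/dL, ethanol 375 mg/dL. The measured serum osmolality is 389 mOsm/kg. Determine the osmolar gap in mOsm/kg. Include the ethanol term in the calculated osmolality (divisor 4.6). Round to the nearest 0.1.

Calculated osmolality = 2·Na + glucose/18 + BUN/2.8 + ethanol/4.6
= 2·143 + 97/18 + 18/2.8 + 375/4.6
= 286 + 5.39 + 6.43 + 81.52
= 379.34 mOsm/kg ≈ 379.3 mOsm/kg
Osmolar gap = measured − calculated = 389 − 379.3 = 9.7 mOsm/kg

9.7 mOsm/kg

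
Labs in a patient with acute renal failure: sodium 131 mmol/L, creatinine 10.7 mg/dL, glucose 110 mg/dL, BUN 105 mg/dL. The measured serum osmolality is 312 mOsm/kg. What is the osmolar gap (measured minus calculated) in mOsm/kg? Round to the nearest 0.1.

6.4 mOsm/kg

Calculated osmolality = 2·Na + glucose/18 + BUN/2.8
= 2·131 + 110/18 + 105/2.8
= 262 + 6.11 + 37.50
= 305.61 mOsm/kg ≈ 305.6 mOsm/kg
Osmolar gap = measured − calculated = 312 − 305.6 = 6.4 mOsm/kg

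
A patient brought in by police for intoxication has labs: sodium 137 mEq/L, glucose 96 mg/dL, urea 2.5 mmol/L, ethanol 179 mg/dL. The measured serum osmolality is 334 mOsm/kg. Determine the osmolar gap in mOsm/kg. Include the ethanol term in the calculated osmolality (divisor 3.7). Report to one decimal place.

Calculated osmolality = 2·Na + glucose/18 + urea + ethanol/3.7
= 2·137 + 96/18 + 2.5 + 179/3.7
= 274 + 5.33 + 2.50 + 48.38
= 330.21 mOsm/kg ≈ 330.2 mOsm/kg
Osmolar gap = measured − calculated = 334 − 330.2 = 3.8 mOsm/kg

3.8 mOsm/kg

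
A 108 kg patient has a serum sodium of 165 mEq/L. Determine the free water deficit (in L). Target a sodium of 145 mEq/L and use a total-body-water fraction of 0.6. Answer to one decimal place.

8.9 L

TBW = 0.6 · 108 = 64.8 L
Free water deficit = TBW · (Na/145 − 1)
= 64.8 · (165/145 − 1)
= 64.8 · 0.1379
= 8.94 L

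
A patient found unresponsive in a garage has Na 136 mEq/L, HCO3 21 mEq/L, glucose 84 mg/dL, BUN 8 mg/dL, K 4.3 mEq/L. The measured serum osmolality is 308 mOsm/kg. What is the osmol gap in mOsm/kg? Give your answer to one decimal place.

28.5 mOsm/kg

Calculated osmolality = 2·Na + glucose/18 + BUN/2.8
= 2·136 + 84/18 + 8/2.8
= 272 + 4.67 + 2.86
= 279.53 mOsm/kg ≈ 279.5 mOsm/kg
Osmolar gap = measured − calculated = 308 − 279.5 = 28.5 mOsm/kg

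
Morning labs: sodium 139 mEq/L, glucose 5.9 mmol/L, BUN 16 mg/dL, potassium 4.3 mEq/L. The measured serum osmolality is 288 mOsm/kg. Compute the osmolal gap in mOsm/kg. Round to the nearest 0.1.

Calculated osmolality = 2·Na + glucose + BUN/2.8
= 2·139 + 5.9 + 16/2.8
= 278 + 5.90 + 5.71
= 289.61 mOsm/kg ≈ 289.6 mOsm/kg
Osmolar gap = measured − calculated = 288 − 289.6 = -1.6 mOsm/kg

-1.6 mOsm/kg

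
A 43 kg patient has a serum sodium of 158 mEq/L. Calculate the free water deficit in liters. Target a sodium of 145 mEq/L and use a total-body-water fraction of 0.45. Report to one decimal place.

1.7 L

TBW = 0.45 · 43 = 19.35 L
Free water deficit = TBW · (Na/145 − 1)
= 19.35 · (158/145 − 1)
= 19.35 · 0.0897
= 1.74 L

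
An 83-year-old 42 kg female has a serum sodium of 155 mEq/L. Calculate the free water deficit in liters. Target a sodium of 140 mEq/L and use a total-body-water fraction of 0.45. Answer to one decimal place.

TBW = 0.45 · 42 = 18.9 L
Free water deficit = TBW · (Na/140 − 1)
= 18.9 · (155/140 − 1)
= 18.9 · 0.1071
= 2.02 L

2.0 L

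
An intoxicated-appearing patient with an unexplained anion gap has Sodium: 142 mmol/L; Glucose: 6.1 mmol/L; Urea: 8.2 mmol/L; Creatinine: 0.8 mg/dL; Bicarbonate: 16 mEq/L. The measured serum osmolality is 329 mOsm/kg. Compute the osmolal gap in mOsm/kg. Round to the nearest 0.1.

Calculated osmolality = 2·Na + glucose + urea
= 2·142 + 6.1 + 8.2
= 284 + 6.10 + 8.20
= 298.3 mOsm/kg ≈ 298.3 mOsm/kg
Osmolar gap = measured − calculated = 329 − 298.3 = 30.7 mOsm/kg

30.7 mOsm/kg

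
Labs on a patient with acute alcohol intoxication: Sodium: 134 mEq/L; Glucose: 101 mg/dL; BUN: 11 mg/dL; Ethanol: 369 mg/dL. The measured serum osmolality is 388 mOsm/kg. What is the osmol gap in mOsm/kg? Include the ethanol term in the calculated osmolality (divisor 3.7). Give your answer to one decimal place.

Calculated osmolality = 2·Na + glucose/18 + BUN/2.8 + ethanol/3.7
= 2·134 + 101/18 + 11/2.8 + 369/3.7
= 268 + 5.61 + 3.93 + 99.73
= 377.27 mOsm/kg ≈ 377.3 mOsm/kg
Osmolar gap = measured − calculated = 388 − 377.3 = 10.7 mOsm/kg

10.7 mOsm/kg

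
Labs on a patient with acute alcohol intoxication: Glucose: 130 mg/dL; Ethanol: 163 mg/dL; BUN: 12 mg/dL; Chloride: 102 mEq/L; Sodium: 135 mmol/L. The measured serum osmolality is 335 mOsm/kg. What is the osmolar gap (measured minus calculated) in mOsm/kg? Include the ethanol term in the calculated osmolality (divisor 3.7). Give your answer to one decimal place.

Calculated osmolality = 2·Na + glucose/18 + BUN/2.8 + ethanol/3.7
= 2·135 + 130/18 + 12/2.8 + 163/3.7
= 270 + 7.22 + 4.29 + 44.05
= 325.56 mOsm/kg ≈ 325.6 mOsm/kg
Osmolar gap = measured − calculated = 335 − 325.6 = 9.4 mOsm/kg

9.4 mOsm/kg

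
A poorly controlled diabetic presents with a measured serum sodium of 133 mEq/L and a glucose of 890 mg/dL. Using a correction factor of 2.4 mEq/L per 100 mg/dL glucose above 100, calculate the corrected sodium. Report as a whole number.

152 mEq/L

Corrected Na = measured Na + 2.4 · (glucose − 100)/100
= 133 + 2.4 · (890 − 100)/100
= 133 + 19
= 152 mEq/L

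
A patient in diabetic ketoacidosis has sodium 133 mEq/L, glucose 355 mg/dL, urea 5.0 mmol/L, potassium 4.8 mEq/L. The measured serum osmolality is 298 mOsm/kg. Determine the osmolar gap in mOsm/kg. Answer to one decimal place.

7.3 mOsm/kg

Calculated osmolality = 2·Na + glucose/18 + urea
= 2·133 + 355/18 + 5
= 266 + 19.72 + 5
= 290.72 mOsm/kg ≈ 290.7 mOsm/kg
Osmolar gap = measured − calculated = 298 − 290.7 = 7.3 mOsm/kg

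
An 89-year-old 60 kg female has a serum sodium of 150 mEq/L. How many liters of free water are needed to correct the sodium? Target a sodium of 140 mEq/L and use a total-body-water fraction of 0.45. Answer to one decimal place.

1.9 L

TBW = 0.45 · 60 = 27 L
Free water deficit = TBW · (Na/140 − 1)
= 27 · (150/140 − 1)
= 27 · 0.0714
= 1.93 L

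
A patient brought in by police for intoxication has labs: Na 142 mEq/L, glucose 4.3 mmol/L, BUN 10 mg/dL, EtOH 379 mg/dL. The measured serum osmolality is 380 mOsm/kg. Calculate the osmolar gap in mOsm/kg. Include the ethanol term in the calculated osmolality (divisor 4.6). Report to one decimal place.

5.7 mOsm/kg

Calculated osmolality = 2·Na + glucose + BUN/2.8 + ethanol/4.6
= 2·142 + 4.3 + 10/2.8 + 379/4.6
= 284 + 4.30 + 3.57 + 82.39
= 374.26 mOsm/kg ≈ 374.3 mOsm/kg
Osmolar gap = measured − calculated = 380 − 374.3 = 5.7 mOsm/kg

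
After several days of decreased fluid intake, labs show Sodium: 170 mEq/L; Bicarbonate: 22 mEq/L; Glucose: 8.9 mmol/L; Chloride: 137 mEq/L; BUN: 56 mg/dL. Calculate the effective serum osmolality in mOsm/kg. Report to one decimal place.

348.9 mOsm/kg

Effective osmolality excludes urea (freely permeant across cell membranes):
2·Na + glucose
= 2·170 + 8.9
= 340 + 8.9
= 348.9 mOsm/kg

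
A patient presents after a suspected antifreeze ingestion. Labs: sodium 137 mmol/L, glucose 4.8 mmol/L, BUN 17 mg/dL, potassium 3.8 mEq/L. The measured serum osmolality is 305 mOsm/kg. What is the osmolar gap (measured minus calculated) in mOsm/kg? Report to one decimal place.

20.1 mOsm/kg

Calculated osmolality = 2·Na + glucose + BUN/2.8
= 2·137 + 4.8 + 17/2.8
= 274 + 4.80 + 6.07
= 284.87 mOsm/kg ≈ 284.9 mOsm/kg
Osmolar gap = measured − calculated = 305 − 284.9 = 20.1 mOsm/kg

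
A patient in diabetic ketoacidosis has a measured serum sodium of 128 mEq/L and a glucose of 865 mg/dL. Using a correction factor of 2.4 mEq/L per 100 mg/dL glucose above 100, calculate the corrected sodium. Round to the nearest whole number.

Corrected Na = measured Na + 2.4 · (glucose − 100)/100
= 128 + 2.4 · (865 − 100)/100
= 128 + 18.4
= 146.4 mEq/L

146 mEq/L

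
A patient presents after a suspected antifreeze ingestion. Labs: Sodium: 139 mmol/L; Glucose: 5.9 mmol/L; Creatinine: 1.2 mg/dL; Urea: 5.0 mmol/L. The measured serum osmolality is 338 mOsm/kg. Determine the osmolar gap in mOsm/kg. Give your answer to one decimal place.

Calculated osmolality = 2·Na + glucose + urea
= 2·139 + 5.9 + 5
= 278 + 5.90 + 5
= 288.9 mOsm/kg ≈ 288.9 mOsm/kg
Osmolar gap = measured − calculated = 338 − 288.9 = 49.1 mOsm/kg

49.1 mOsm/kg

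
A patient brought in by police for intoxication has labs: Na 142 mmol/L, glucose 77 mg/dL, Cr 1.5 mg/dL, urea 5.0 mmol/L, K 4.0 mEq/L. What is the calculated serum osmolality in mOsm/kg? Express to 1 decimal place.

Calculated osmolality = 2·Na + glucose/18 + urea
= 2·142 + 77/18 + 5
= 284 + 4.28 + 5
= 293.28 mOsm/kg

293.3 mOsm/kg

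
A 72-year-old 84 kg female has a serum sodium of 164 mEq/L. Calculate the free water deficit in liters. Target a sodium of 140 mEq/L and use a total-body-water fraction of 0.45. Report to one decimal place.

TBW = 0.45 · 84 = 37.8 L
Free water deficit = TBW · (Na/140 − 1)
= 37.8 · (164/140 − 1)
= 37.8 · 0.1714
= 6.48 L

6.5 L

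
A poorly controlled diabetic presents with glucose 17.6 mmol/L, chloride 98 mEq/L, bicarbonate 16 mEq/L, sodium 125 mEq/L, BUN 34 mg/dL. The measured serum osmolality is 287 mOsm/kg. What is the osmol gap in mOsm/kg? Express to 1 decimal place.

Calculated osmolality = 2·Na + glucose + BUN/2.8
= 2·125 + 17.6 + 34/2.8
= 250 + 17.60 + 12.14
= 279.74 mOsm/kg ≈ 279.7 mOsm/kg
Osmolar gap = measured − calculated = 287 − 279.7 = 7.3 mOsm/kg

7.3 mOsm/kg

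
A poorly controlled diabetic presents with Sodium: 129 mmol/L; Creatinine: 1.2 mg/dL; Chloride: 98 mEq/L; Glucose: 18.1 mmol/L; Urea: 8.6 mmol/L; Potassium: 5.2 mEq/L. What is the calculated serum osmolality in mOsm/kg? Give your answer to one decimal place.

284.7 mOsm/kg

Calculated osmolality = 2·Na + glucose + urea
= 2·129 + 18.1 + 8.6
= 258 + 18.10 + 8.60
= 284.7 mOsm/kg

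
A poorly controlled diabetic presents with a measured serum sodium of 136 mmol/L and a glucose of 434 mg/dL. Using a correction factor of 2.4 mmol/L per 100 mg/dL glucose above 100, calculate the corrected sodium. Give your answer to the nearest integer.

Corrected Na = measured Na + 2.4 · (glucose − 100)/100
= 136 + 2.4 · (434 − 100)/100
= 136 + 8
= 144 mmol/L

144 mmol/L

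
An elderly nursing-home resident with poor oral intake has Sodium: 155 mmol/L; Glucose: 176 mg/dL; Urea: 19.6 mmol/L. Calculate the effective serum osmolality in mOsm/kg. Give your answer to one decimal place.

319.8 mOsm/kg

Effective osmolality excludes urea (freely permeant across cell membranes):
2·Na + glucose/18
= 2·155 + 176/18
= 310 + 9.78
= 319.78 mOsm/kg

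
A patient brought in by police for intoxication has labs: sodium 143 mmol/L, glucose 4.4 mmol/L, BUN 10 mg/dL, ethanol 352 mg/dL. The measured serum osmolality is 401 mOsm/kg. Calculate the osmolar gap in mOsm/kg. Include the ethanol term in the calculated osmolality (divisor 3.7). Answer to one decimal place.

Calculated osmolality = 2·Na + glucose + BUN/2.8 + ethanol/3.7
= 2·143 + 4.4 + 10/2.8 + 352/3.7
= 286 + 4.40 + 3.57 + 95.14
= 389.11 mOsm/kg ≈ 389.1 mOsm/kg
Osmolar gap = measured − calculated = 401 − 389.1 = 11.9 mOsm/kg

11.9 mOsm/kg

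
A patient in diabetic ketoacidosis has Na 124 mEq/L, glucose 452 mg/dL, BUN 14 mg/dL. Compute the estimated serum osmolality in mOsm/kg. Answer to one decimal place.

Calculated osmolality = 2·Na + glucose/18 + BUN/2.8
= 2·124 + 452/18 + 14/2.8
= 248 + 25.11 + 5
= 278.11 mOsm/kg

278.1 mOsm/kg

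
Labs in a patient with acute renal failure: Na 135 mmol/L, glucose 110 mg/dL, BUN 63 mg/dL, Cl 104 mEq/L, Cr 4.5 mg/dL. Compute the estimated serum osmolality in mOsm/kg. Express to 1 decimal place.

Calculated osmolality = 2·Na + glucose/18 + BUN/2.8
= 2·135 + 110/18 + 63/2.8
= 270 + 6.11 + 22.50
= 298.61 mOsm/kg

298.6 mOsm/kg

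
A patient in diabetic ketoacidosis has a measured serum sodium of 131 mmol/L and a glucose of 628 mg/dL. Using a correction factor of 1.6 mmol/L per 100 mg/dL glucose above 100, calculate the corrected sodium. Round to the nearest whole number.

Corrected Na = measured Na + 1.6 · (glucose − 100)/100
= 131 + 1.6 · (628 − 100)/100
= 131 + 8.4
= 139.4 mmol/L

139 mmol/L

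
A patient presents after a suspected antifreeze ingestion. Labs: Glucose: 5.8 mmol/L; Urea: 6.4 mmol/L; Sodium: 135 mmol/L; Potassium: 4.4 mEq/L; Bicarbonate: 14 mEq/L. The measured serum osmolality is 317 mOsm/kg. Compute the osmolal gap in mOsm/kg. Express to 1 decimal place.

34.8 mOsm/kg

Calculated osmolality = 2·Na + glucose + urea
= 2·135 + 5.8 + 6.4
= 270 + 5.80 + 6.40
= 282.2 mOsm/kg ≈ 282.2 mOsm/kg
Osmolar gap = measured − calculated = 317 − 282.2 = 34.8 mOsm/kg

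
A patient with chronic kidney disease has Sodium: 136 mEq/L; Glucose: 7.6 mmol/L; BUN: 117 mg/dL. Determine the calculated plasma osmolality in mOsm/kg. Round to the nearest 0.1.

Calculated osmolality = 2·Na + glucose + BUN/2.8
= 2·136 + 7.6 + 117/2.8
= 272 + 7.60 + 41.79
= 321.39 mOsm/kg

321.4 mOsm/kg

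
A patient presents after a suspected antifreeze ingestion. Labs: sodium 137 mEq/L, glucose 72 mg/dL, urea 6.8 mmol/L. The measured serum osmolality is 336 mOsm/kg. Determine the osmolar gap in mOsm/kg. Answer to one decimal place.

Calculated osmolality = 2·Na + glucose/18 + urea
= 2·137 + 72/18 + 6.8
= 274 + 4 + 6.80
= 284.8 mOsm/kg ≈ 284.8 mOsm/kg
Osmolar gap = measured − calculated = 336 − 284.8 = 51.2 mOsm/kg

51.2 mOsm/kg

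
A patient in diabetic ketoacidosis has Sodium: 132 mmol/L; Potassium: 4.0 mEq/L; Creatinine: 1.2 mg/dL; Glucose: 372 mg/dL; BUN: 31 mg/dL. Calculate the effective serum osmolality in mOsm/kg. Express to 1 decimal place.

Effective osmolality excludes urea (freely permeant across cell membranes):
2·Na + glucose/18
= 2·132 + 372/18
= 264 + 20.67
= 284.67 mOsm/kg

284.7 mOsm/kg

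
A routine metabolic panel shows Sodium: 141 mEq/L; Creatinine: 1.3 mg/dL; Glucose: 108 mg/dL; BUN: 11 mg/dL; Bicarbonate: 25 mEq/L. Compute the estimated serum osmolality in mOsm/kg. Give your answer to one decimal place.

Calculated osmolality = 2·Na + glucose/18 + BUN/2.8
= 2·141 + 108/18 + 11/2.8
= 282 + 6 + 3.93
= 291.93 mOsm/kg

291.9 mOsm/kg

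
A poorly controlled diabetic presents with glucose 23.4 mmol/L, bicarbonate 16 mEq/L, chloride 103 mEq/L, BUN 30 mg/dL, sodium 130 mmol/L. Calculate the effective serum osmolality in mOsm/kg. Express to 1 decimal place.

Effective osmolality excludes urea (freely permeant across cell membranes):
2·Na + glucose
= 2·130 + 23.4
= 260 + 23.4
= 283.4 mOsm/kg

283.4 mOsm/kg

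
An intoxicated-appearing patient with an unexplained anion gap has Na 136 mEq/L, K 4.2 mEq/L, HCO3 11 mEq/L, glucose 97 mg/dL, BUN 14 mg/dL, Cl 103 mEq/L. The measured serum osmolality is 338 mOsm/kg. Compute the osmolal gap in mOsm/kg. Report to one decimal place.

55.6 mOsm/kg

Calculated osmolality = 2·Na + glucose/18 + BUN/2.8
= 2·136 + 97/18 + 14/2.8
= 272 + 5.39 + 5
= 282.39 mOsm/kg ≈ 282.4 mOsm/kg
Osmolar gap = measured − calculated = 338 − 282.4 = 55.6 mOsm/kg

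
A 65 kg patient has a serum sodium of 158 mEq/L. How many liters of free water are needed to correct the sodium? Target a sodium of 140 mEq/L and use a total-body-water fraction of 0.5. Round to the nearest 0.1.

4.2 L

TBW = 0.5 · 65 = 32.5 L
Free water deficit = TBW · (Na/140 − 1)
= 32.5 · (158/140 − 1)
= 32.5 · 0.1286
= 4.18 L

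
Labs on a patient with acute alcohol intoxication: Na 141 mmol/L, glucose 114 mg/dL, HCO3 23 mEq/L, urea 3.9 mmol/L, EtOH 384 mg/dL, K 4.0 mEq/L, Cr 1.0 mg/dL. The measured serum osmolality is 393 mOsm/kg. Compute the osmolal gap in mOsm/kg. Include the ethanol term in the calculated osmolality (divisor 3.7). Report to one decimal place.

Calculated osmolality = 2·Na + glucose/18 + urea + ethanol/3.7
= 2·141 + 114/18 + 3.9 + 384/3.7
= 282 + 6.33 + 3.90 + 103.78
= 396.01 mOsm/kg ≈ 396.0 mOsm/kg
Osmolar gap = measured − calculated = 393 − 396.0 = -3.0 mOsm/kg

-3.0 mOsm/kg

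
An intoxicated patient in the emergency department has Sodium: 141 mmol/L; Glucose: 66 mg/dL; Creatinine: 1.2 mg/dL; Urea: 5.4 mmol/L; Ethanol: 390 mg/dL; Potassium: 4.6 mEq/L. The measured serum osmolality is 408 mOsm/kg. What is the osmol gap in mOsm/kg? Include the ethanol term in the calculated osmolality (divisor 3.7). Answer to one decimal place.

Calculated osmolality = 2·Na + glucose/18 + urea + ethanol/3.7
= 2·141 + 66/18 + 5.4 + 390/3.7
= 282 + 3.67 + 5.40 + 105.41
= 396.48 mOsm/kg ≈ 396.5 mOsm/kg
Osmolar gap = measured − calculated = 408 − 396.5 = 11.5 mOsm/kg

11.5 mOsm/kg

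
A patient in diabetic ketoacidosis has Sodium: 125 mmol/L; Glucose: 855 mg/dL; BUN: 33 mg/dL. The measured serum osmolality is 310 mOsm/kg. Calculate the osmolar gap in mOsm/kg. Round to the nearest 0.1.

0.7 mOsm/kg

Calculated osmolality = 2·Na + glucose/18 + BUN/2.8
= 2·125 + 855/18 + 33/2.8
= 250 + 47.50 + 11.79
= 309.29 mOsm/kg ≈ 309.3 mOsm/kg
Osmolar gap = measured − calculated = 310 − 309.3 = 0.7 mOsm/kg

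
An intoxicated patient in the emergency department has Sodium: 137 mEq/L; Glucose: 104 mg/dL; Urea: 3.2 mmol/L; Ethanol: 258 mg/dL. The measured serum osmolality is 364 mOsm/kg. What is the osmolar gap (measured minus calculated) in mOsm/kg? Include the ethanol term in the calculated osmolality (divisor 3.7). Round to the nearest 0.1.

11.3 mOsm/kg

Calculated osmolality = 2·Na + glucose/18 + urea + ethanol/3.7
= 2·137 + 104/18 + 3.2 + 258/3.7
= 274 + 5.78 + 3.20 + 69.73
= 352.71 mOsm/kg ≈ 352.7 mOsm/kg
Osmolar gap = measured − calculated = 364 − 352.7 = 11.3 mOsm/kg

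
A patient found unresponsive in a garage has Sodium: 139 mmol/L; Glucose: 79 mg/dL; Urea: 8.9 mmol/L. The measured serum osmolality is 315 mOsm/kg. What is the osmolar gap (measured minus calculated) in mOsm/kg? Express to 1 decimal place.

23.7 mOsm/kg

Calculated osmolality = 2·Na + glucose/18 + urea
= 2·139 + 79/18 + 8.9
= 278 + 4.39 + 8.90
= 291.29 mOsm/kg ≈ 291.3 mOsm/kg
Osmolar gap = measured − calculated = 315 − 291.3 = 23.7 mOsm/kg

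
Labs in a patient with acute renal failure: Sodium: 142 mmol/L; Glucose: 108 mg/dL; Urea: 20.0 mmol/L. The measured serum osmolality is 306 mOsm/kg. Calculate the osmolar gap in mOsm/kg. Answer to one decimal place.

Calculated osmolality = 2·Na + glucose/18 + urea
= 2·142 + 108/18 + 20
= 284 + 6 + 20
= 310 mOsm/kg ≈ 310.0 mOsm/kg
Osmolar gap = measured − calculated = 306 − 310.0 = -4.0 mOsm/kg

-4.0 mOsm/kg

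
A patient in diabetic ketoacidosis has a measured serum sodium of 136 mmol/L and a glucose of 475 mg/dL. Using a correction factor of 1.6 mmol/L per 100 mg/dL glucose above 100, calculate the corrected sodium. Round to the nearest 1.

Corrected Na = measured Na + 1.6 · (glucose − 100)/100
= 136 + 1.6 · (475 − 100)/100
= 136 + 6
= 142 mmol/L

142 mmol/L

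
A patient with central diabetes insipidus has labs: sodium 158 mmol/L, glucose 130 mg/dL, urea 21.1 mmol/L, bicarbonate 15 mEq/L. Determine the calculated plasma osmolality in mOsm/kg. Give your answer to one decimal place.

Calculated osmolality = 2·Na + glucose/18 + urea
= 2·158 + 130/18 + 21.1
= 316 + 7.22 + 21.10
= 344.32 mOsm/kg

344.3 mOsm/kg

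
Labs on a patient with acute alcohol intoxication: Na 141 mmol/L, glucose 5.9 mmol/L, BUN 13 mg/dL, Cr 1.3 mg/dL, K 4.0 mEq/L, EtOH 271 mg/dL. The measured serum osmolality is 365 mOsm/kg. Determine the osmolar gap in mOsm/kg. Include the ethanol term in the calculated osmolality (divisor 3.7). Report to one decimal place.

Calculated osmolality = 2·Na + glucose + BUN/2.8 + ethanol/3.7
= 2·141 + 5.9 + 13/2.8 + 271/3.7
= 282 + 5.90 + 4.64 + 73.24
= 365.78 mOsm/kg ≈ 365.8 mOsm/kg
Osmolar gap = measured − calculated = 365 − 365.8 = -0.8 mOsm/kg

-0.8 mOsm/kg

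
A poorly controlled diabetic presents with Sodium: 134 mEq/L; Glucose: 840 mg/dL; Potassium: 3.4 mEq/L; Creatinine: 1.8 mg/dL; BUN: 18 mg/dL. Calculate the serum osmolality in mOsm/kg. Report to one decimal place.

Calculated osmolality = 2·Na + glucose/18 + BUN/2.8
= 2·134 + 840/18 + 18/2.8
= 268 + 46.67 + 6.43
= 321.1 mOsm/kg

321.1 mOsm/kg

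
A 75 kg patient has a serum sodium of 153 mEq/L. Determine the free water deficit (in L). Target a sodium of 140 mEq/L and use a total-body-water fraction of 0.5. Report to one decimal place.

TBW = 0.5 · 75 = 37.5 L
Free water deficit = TBW · (Na/140 − 1)
= 37.5 · (153/140 − 1)
= 37.5 · 0.0929
= 3.48 L

3.5 L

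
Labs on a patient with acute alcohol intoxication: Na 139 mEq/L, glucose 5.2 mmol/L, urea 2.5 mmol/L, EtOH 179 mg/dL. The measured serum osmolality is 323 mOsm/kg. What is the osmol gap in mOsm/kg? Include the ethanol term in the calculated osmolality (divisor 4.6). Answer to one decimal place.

-1.6 mOsm/kg

Calculated osmolality = 2·Na + glucose + urea + ethanol/4.6
= 2·139 + 5.2 + 2.5 + 179/4.6
= 278 + 5.20 + 2.50 + 38.91
= 324.61 mOsm/kg ≈ 324.6 mOsm/kg
Osmolar gap = measured − calculated = 323 − 324.6 = -1.6 mOsm/kg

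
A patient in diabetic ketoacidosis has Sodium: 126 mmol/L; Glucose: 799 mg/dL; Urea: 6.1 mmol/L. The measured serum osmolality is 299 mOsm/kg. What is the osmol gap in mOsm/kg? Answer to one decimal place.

Calculated osmolality = 2·Na + glucose/18 + urea
= 2·126 + 799/18 + 6.1
= 252 + 44.39 + 6.10
= 302.49 mOsm/kg ≈ 302.5 mOsm/kg
Osmolar gap = measured − calculated = 299 − 302.5 = -3.5 mOsm/kg

-3.5 mOsm/kg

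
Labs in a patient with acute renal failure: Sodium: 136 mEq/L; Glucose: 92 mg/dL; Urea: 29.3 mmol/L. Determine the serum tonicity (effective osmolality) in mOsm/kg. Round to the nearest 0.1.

Effective osmolality excludes urea (freely permeant across cell membranes):
2·Na + glucose/18
= 2·136 + 92/18
= 272 + 5.11
= 277.11 mOsm/kg

277.1 mOsm/kg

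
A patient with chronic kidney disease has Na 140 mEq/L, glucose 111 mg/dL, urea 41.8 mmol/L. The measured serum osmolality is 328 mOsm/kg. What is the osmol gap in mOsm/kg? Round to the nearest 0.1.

Calculated osmolality = 2·Na + glucose/18 + urea
= 2·140 + 111/18 + 41.8
= 280 + 6.17 + 41.80
= 327.97 mOsm/kg ≈ 328.0 mOsm/kg
Osmolar gap = measured − calculated = 328 − 328.0 = 0.0 mOsm/kg

0.0 mOsm/kg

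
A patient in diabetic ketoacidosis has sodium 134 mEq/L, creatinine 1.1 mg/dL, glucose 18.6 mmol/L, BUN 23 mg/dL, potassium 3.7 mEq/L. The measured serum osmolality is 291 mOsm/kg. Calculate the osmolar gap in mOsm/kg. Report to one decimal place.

-3.8 mOsm/kg

Calculated osmolality = 2·Na + glucose + BUN/2.8
= 2·134 + 18.6 + 23/2.8
= 268 + 18.60 + 8.21
= 294.81 mOsm/kg ≈ 294.8 mOsm/kg
Osmolar gap = measured − calculated = 291 − 294.8 = -3.8 mOsm/kg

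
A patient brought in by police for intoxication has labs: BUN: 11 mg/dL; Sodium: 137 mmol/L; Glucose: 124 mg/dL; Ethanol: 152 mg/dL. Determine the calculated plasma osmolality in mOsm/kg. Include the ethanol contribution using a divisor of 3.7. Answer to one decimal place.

325.9 mOsm/kg

Calculated osmolality = 2·Na + glucose/18 + BUN/2.8 + ethanol/3.7
= 2·137 + 124/18 + 11/2.8 + 152/3.7
= 274 + 6.89 + 3.93 + 41.08
= 325.9 mOsm/kg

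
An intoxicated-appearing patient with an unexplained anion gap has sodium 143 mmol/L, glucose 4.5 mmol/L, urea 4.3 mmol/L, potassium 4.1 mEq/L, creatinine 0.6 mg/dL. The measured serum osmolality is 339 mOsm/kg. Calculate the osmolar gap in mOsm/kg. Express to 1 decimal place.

44.2 mOsm/kg

Calculated osmolality = 2·Na + glucose + urea
= 2·143 + 4.5 + 4.3
= 286 + 4.50 + 4.30
= 294.8 mOsm/kg ≈ 294.8 mOsm/kg
Osmolar gap = measured − calculated = 339 − 294.8 = 44.2 mOsm/kg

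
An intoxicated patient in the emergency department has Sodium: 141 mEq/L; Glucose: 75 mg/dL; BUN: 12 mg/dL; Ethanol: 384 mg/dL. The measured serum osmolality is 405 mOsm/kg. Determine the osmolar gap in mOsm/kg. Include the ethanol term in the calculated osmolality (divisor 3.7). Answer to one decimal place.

Calculated osmolality = 2·Na + glucose/18 + BUN/2.8 + ethanol/3.7
= 2·141 + 75/18 + 12/2.8 + 384/3.7
= 282 + 4.17 + 4.29 + 103.78
= 394.24 mOsm/kg ≈ 394.2 mOsm/kg
Osmolar gap = measured − calculated = 405 − 394.2 = 10.8 mOsm/kg

10.8 mOsm/kg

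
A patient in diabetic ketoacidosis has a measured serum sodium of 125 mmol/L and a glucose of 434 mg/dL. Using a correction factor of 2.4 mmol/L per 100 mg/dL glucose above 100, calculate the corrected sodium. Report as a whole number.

Corrected Na = measured Na + 2.4 · (glucose − 100)/100
= 125 + 2.4 · (434 − 100)/100
= 125 + 8
= 133 mmol/L

133 mmol/L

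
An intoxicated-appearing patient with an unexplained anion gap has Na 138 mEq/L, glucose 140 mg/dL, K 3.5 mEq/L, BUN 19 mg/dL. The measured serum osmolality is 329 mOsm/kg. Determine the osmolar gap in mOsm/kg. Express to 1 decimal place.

Calculated osmolality = 2·Na + glucose/18 + BUN/2.8
= 2·138 + 140/18 + 19/2.8
= 276 + 7.78 + 6.79
= 290.57 mOsm/kg ≈ 290.6 mOsm/kg
Osmolar gap = measured − calculated = 329 − 290.6 = 38.4 mOsm/kg

38.4 mOsm/kg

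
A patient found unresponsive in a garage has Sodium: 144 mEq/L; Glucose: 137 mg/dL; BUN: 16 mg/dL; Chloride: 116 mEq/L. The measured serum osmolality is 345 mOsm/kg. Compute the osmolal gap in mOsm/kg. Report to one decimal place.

43.7 mOsm/kg

Calculated osmolality = 2·Na + glucose/18 + BUN/2.8
= 2·144 + 137/18 + 16/2.8
= 288 + 7.61 + 5.71
= 301.32 mOsm/kg ≈ 301.3 mOsm/kg
Osmolar gap = measured − calculated = 345 − 301.3 = 43.7 mOsm/kg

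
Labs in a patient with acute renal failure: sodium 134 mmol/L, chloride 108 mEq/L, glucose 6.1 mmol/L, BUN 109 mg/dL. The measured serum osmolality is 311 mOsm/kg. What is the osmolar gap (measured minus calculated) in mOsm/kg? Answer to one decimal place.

-2.0 mOsm/kg

Calculated osmolality = 2·Na + glucose + BUN/2.8
= 2·134 + 6.1 + 109/2.8
= 268 + 6.10 + 38.93
= 313.03 mOsm/kg ≈ 313.0 mOsm/kg
Osmolar gap = measured − calculated = 311 − 313.0 = -2.0 mOsm/kg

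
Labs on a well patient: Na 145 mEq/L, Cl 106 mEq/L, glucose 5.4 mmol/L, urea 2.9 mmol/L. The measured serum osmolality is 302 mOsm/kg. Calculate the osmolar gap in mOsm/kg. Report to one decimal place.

Calculated osmolality = 2·Na + glucose + urea
= 2·145 + 5.4 + 2.9
= 290 + 5.40 + 2.90
= 298.3 mOsm/kg ≈ 298.3 mOsm/kg
Osmolar gap = measured − calculated = 302 − 298.3 = 3.7 mOsm/kg

3.7 mOsm/kg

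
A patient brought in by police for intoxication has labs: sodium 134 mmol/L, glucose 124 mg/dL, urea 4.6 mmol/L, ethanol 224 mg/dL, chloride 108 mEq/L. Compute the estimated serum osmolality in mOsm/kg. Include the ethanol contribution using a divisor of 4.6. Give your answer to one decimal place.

328.2 mOsm/kg

Calculated osmolality = 2·Na + glucose/18 + urea + ethanol/4.6
= 2·134 + 124/18 + 4.6 + 224/4.6
= 268 + 6.89 + 4.60 + 48.70
= 328.19 mOsm/kg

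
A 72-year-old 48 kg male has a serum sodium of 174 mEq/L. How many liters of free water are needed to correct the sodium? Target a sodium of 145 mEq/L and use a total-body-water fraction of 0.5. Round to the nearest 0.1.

4.8 L

TBW = 0.5 · 48 = 24 L
Free water deficit = TBW · (Na/145 − 1)
= 24 · (174/145 − 1)
= 24 · 0.2
= 4.8 L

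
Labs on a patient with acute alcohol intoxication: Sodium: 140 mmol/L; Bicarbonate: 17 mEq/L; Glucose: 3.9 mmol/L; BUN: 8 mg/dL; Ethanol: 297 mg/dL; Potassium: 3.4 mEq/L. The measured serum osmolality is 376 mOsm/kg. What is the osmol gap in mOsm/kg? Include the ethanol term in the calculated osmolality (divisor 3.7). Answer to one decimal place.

Calculated osmolality = 2·Na + glucose + BUN/2.8 + ethanol/3.7
= 2·140 + 3.9 + 8/2.8 + 297/3.7
= 280 + 3.90 + 2.86 + 80.27
= 367.03 mOsm/kg ≈ 367.0 mOsm/kg
Osmolar gap = measured − calculated = 376 − 367.0 = 9.0 mOsm/kg

9.0 mOsm/kg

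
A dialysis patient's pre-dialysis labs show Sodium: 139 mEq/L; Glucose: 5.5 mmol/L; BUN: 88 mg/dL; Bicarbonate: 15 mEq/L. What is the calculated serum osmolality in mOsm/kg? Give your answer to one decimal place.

Calculated osmolality = 2·Na + glucose + BUN/2.8
= 2·139 + 5.5 + 88/2.8
= 278 + 5.50 + 31.43
= 314.93 mOsm/kg

314.9 mOsm/kg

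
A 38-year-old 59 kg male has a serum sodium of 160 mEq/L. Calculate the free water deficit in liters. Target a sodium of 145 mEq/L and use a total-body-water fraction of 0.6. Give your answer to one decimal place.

TBW = 0.6 · 59 = 35.4 L
Free water deficit = TBW · (Na/145 − 1)
= 35.4 · (160/145 − 1)
= 35.4 · 0.1034
= 3.66 L

3.7 L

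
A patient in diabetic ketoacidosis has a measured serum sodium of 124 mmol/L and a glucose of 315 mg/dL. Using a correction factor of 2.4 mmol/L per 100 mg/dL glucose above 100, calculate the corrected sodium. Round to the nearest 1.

Corrected Na = measured Na + 2.4 · (glucose − 100)/100
= 124 + 2.4 · (315 − 100)/100
= 124 + 5.2
= 129.2 mmol/L

129 mmol/L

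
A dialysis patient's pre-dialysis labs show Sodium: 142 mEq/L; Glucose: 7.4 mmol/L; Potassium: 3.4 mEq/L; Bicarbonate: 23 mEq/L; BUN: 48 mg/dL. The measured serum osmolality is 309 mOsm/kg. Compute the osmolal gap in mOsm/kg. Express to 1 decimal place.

0.5 mOsm/kg

Calculated osmolality = 2·Na + glucose + BUN/2.8
= 2·142 + 7.4 + 48/2.8
= 284 + 7.40 + 17.14
= 308.54 mOsm/kg ≈ 308.5 mOsm/kg
Osmolar gap = measured − calculated = 309 − 308.5 = 0.5 mOsm/kg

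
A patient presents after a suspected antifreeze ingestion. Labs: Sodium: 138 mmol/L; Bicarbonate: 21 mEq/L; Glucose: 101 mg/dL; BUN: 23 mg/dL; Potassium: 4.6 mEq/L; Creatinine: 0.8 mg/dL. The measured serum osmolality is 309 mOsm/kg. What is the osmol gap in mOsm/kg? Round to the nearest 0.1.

19.2 mOsm/kg

Calculated osmolality = 2·Na + glucose/18 + BUN/2.8
= 2·138 + 101/18 + 23/2.8
= 276 + 5.61 + 8.21
= 289.82 mOsm/kg ≈ 289.8 mOsm/kg
Osmolar gap = measured − calculated = 309 − 289.8 = 19.2 mOsm/kg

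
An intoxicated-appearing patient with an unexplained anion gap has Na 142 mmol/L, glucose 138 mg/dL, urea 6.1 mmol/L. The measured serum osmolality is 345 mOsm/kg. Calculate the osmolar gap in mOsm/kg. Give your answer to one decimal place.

47.2 mOsm/kg

Calculated osmolality = 2·Na + glucose/18 + urea
= 2·142 + 138/18 + 6.1
= 284 + 7.67 + 6.10
= 297.77 mOsm/kg ≈ 297.8 mOsm/kg
Osmolar gap = measured − calculated = 345 − 297.8 = 47.2 mOsm/kg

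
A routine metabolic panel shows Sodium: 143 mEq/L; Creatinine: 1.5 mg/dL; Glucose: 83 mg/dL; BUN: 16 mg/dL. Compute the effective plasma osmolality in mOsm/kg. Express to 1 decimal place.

Effective osmolality excludes urea (freely permeant across cell membranes):
2·Na + glucose/18
= 2·143 + 83/18
= 286 + 4.61
= 290.61 mOsm/kg

290.6 mOsm/kg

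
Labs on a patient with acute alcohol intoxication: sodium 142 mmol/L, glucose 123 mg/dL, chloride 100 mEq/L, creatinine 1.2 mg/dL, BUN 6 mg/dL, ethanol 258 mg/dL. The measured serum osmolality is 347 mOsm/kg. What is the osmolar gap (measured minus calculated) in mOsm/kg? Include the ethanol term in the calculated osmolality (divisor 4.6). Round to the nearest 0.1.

Calculated osmolality = 2·Na + glucose/18 + BUN/2.8 + ethanol/4.6
= 2·142 + 123/18 + 6/2.8 + 258/4.6
= 284 + 6.83 + 2.14 + 56.09
= 349.06 mOsm/kg ≈ 349.1 mOsm/kg
Osmolar gap = measured − calculated = 347 − 349.1 = -2.1 mOsm/kg

-2.1 mOsm/kg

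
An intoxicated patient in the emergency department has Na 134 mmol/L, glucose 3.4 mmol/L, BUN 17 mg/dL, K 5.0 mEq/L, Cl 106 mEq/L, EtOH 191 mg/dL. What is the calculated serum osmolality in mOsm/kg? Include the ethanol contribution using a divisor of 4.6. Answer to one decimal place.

Calculated osmolality = 2·Na + glucose + BUN/2.8 + ethanol/4.6
= 2·134 + 3.4 + 17/2.8 + 191/4.6
= 268 + 3.40 + 6.07 + 41.52
= 318.99 mOsm/kg

319.0 mOsm/kg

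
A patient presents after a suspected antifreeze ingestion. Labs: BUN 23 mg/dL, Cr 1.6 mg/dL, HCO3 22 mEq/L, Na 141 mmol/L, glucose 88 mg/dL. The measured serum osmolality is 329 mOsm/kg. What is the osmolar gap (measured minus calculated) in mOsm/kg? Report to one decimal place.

Calculated osmolality = 2·Na + glucose/18 + BUN/2.8
= 2·141 + 88/18 + 23/2.8
= 282 + 4.89 + 8.21
= 295.1 mOsm/kg ≈ 295.1 mOsm/kg
Osmolar gap = measured − calculated = 329 − 295.1 = 33.9 mOsm/kg

33.9 mOsm/kg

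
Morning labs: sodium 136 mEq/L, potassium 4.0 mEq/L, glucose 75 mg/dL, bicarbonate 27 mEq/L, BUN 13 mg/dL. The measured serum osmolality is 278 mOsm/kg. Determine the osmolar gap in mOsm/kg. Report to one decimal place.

-2.8 mOsm/kg

Calculated osmolality = 2·Na + glucose/18 + BUN/2.8
= 2·136 + 75/18 + 13/2.8
= 272 + 4.17 + 4.64
= 280.81 mOsm/kg ≈ 280.8 mOsm/kg
Osmolar gap = measured − calculated = 278 − 280.8 = -2.8 mOsm/kg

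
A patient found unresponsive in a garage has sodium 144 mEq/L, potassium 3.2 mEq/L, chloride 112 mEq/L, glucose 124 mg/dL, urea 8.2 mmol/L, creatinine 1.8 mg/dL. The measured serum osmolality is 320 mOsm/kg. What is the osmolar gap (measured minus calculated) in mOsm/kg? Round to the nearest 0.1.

Calculated osmolality = 2·Na + glucose/18 + urea
= 2·144 + 124/18 + 8.2
= 288 + 6.89 + 8.20
= 303.09 mOsm/kg ≈ 303.1 mOsm/kg
Osmolar gap = measured − calculated = 320 − 303.1 = 16.9 mOsm/kg

16.9 mOsm/kg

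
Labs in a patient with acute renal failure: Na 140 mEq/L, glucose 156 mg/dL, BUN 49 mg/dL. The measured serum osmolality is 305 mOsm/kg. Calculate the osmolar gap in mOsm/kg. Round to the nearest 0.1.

-1.2 mOsm/kg

Calculated osmolality = 2·Na + glucose/18 + BUN/2.8
= 2·140 + 156/18 + 49/2.8
= 280 + 8.67 + 17.50
= 306.17 mOsm/kg ≈ 306.2 mOsm/kg
Osmolar gap = measured − calculated = 305 − 306.2 = -1.2 mOsm/kg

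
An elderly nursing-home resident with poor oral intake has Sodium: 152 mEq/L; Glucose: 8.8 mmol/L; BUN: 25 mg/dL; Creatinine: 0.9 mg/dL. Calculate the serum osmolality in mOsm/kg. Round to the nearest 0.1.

321.7 mOsm/kg

Calculated osmolality = 2·Na + glucose + BUN/2.8
= 2·152 + 8.8 + 25/2.8
= 304 + 8.80 + 8.93
= 321.73 mOsm/kg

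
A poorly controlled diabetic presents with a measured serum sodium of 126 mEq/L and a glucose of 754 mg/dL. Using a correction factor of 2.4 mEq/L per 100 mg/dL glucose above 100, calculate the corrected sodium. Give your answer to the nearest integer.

142 mEq/L

Corrected Na = measured Na + 2.4 · (glucose − 100)/100
= 126 + 2.4 · (754 − 100)/100
= 126 + 15.7
= 141.7 mEq/L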